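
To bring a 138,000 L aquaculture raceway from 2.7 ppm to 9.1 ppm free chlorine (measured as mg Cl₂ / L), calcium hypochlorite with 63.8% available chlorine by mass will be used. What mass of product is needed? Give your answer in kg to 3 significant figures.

1.38 kg

Chlorine deficit: 9.1 − 2.7 = 6.4 ppm = 6.4 mg/L as Cl₂.
Cl₂ equivalent needed: 6.4 mg/L × 138,000 L = 883,200 mg = 883.2 g.
Product at 63.8% available chlorine: 883.2 / 0.638 = 1384 g.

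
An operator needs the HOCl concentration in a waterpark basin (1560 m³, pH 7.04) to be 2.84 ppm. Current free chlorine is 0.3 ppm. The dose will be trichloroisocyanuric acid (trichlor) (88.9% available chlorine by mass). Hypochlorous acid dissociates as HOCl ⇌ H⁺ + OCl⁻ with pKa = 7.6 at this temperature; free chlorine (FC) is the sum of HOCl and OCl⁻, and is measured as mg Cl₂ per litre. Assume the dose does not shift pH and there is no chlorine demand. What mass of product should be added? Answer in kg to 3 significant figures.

Volume: 1560 m³ = 1,560,000 L.
[OCl⁻]/[HOCl] = 10^(pH − pKa) = 10^(7.04 − 7.6) = 0.2754; fraction as HOCl = 1/(1 + 0.2754) = 0.7841.
Free chlorine required for 2.84 ppm HOCl: 2.84 / 0.7841 = 3.622 ppm.
FC to add: 3.622 − 0.3 = 3.322 mg/L as Cl₂.
Cl₂ equivalent: 3.322 mg/L × 1,560,000 L = 5183 g.
Product at 88.9% available Cl: 5183 / 0.889 = 5830 g.

5.83 kg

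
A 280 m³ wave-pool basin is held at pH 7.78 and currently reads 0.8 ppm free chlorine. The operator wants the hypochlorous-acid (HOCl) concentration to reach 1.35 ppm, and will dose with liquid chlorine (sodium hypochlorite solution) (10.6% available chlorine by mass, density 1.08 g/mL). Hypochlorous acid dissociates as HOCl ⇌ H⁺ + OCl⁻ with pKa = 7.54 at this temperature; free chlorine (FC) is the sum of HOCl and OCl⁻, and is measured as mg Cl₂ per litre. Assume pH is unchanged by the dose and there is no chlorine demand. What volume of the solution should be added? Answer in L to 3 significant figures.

7.08 L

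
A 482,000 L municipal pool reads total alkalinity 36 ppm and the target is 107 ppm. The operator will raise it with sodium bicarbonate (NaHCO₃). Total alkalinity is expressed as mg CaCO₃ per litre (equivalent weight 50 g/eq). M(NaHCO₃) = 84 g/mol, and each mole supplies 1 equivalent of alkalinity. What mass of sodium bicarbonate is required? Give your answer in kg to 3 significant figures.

57.5 kg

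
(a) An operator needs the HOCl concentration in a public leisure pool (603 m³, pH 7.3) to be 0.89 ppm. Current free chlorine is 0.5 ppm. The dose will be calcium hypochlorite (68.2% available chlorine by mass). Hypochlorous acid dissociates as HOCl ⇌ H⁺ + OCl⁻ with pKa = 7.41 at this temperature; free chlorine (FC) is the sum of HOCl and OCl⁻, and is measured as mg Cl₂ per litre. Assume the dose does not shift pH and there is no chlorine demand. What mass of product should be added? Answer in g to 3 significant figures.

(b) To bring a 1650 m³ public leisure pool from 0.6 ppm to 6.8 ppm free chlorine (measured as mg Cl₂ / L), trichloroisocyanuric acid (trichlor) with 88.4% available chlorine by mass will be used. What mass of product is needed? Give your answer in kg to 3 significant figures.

(a) 956 g; (b) 11.6 kg

(a) Volume: 603 m³ = 603,000 L.
(a) [OCl⁻]/[HOCl] = 10^(pH − pKa) = 10^(7.3 − 7.41) = 0.7762; fraction as HOCl = 1/(1 + 0.7762) = 0.563.
(a) Free chlorine required for 0.89 ppm HOCl: 0.89 / 0.563 = 1.581 ppm.
(a) FC to add: 1.581 − 0.5 = 1.081 mg/L as Cl₂.
(a) Cl₂ equivalent: 1.081 mg/L × 603,000 L = 651.8 g.
(a) Product at 68.2% available Cl: 651.8 / 0.682 = 955.7 g.

(b) Volume: 1650 m³ = 1,650,000 L.
(b) Chlorine deficit: 6.8 − 0.6 = 6.2 ppm = 6.2 mg/L as Cl₂.
(b) Cl₂ equivalent needed: 6.2 mg/L × 1,650,000 L = 10,230,000 mg = 10,230 g.
(b) Product at 88.4% available chlorine: 10,230 / 0.884 = 11,570 g.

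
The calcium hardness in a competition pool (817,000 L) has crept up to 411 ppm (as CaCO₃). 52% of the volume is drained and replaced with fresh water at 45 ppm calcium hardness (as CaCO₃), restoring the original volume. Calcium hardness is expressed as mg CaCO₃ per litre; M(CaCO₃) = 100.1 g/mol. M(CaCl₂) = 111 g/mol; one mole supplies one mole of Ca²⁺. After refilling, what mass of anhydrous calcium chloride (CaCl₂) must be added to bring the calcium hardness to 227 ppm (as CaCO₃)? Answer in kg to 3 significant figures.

After draining 52% and refilling: 411 × 0.48 + 45 × 0.52 = 220.68 ppm.
Deficit to target: 227 − 220.68 = 6.32 mg/L.
As CaCO₃: 6.32 mg/L × 817,000 L = 5163 g; ÷ 100.1 = 51.58 mol Ca²⁺.
Mass: 51.58 × 111 = 5726 g.

5.73 kg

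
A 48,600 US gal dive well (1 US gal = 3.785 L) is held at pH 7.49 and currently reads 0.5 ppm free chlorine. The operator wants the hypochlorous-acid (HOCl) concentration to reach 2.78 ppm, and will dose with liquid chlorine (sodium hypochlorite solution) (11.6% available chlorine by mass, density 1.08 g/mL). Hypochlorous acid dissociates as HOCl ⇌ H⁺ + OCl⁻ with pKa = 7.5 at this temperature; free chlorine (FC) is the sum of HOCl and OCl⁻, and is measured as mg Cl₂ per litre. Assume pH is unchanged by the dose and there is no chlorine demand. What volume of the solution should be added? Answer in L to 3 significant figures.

Volume: 48,600 US gal × 3.785 L/gal = 183,951 L.
[OCl⁻]/[HOCl] = 10^(pH − pKa) = 10^(7.49 − 7.5) = 0.9772; fraction as HOCl = 1/(1 + 0.9772) = 0.5058.
Free chlorine required for 2.78 ppm HOCl: 2.78 / 0.5058 = 5.497 ppm.
FC to add: 5.497 − 0.5 = 4.997 mg/L as Cl₂.
Cl₂ equivalent: 4.997 mg/L × 183,951 L = 919.2 g.
Product at 11.6% available Cl: 919.2 / 0.116 = 7924 g.
Volume: 7924 g ÷ 1.08 g/mL = 7337 mL.

7.34 L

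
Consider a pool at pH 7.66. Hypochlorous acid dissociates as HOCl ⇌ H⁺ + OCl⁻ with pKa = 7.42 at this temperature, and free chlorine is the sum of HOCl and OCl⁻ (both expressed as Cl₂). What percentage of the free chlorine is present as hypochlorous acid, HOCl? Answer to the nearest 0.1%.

[OCl⁻]/[HOCl] = 10^(pH − pKa) = 10^(7.66 − 7.42) = 10^0.24 = 1.738.
Fraction as HOCl = 1 / (1 + 1.738) = 0.3653.

36.5%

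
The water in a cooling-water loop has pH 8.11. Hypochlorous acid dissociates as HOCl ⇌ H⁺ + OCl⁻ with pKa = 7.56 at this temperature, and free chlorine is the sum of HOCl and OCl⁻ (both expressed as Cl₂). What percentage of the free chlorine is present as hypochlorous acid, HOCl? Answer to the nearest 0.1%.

22.0%

[OCl⁻]/[HOCl] = 10^(pH − pKa) = 10^(8.11 − 7.56) = 10^0.55 = 3.548.
Fraction as HOCl = 1 / (1 + 3.548) = 0.2199.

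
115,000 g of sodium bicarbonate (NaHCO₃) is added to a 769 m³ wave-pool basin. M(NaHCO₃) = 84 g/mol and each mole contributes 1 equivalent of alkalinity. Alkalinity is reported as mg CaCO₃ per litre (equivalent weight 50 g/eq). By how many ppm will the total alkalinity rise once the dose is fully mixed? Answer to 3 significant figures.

Volume: 769 m³ = 769,000 L.
Moles of NaHCO₃: 115,000 g ÷ 84 g/mol = 1369 mol → 1369 eq of alkalinity.
As CaCO₃: 1369 eq × 50 g/eq = 68,450 g.
Rise: 68,450 g / 769,000 L × 1000 = 89.01 mg/L.

89.0 ppm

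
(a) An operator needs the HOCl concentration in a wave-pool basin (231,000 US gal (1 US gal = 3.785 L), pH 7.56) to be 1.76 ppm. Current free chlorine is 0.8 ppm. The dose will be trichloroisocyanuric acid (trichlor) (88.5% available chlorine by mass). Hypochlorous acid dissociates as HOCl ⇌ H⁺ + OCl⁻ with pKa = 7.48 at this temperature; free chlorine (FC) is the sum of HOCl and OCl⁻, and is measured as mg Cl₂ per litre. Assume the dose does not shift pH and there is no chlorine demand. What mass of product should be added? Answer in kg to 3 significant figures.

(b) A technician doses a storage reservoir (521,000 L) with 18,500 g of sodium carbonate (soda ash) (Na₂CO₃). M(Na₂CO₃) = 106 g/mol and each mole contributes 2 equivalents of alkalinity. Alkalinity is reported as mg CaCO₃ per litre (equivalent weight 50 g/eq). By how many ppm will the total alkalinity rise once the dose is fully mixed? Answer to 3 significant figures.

(a) 3.04 kg; (b) 33.5 ppm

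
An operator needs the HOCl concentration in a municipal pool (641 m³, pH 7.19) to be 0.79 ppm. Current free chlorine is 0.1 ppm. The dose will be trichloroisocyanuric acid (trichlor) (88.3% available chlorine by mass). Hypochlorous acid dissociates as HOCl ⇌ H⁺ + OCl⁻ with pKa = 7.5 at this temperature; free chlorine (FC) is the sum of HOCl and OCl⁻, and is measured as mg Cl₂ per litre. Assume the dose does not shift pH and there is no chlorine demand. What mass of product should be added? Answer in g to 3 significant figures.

782 g

Volume: 641 m³ = 641,000 L.
[OCl⁻]/[HOCl] = 10^(pH − pKa) = 10^(7.19 − 7.5) = 0.4898; fraction as HOCl = 1/(1 + 0.4898) = 0.6712.
Free chlorine required for 0.79 ppm HOCl: 0.79 / 0.6712 = 1.177 ppm.
FC to add: 1.177 − 0.1 = 1.077 mg/L as Cl₂.
Cl₂ equivalent: 1.077 mg/L × 641,000 L = 690.3 g.
Product at 88.3% available Cl: 690.3 / 0.883 = 781.8 g.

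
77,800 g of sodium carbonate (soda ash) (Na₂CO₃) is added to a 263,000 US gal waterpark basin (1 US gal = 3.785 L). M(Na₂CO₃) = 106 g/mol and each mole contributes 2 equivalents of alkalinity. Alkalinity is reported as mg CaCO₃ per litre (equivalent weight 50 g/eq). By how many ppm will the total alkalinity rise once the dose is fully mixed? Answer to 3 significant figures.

73.7 ppm

Volume: 263,000 US gal × 3.785 L/gal = 995,455 L.
Moles of Na₂CO₃: 77,800 g ÷ 106 g/mol = 734 mol → 1468 eq of alkalinity.
As CaCO₃: 1468 eq × 50 g/eq = 73,400 g.
Rise: 73,400 g / 995,455 L × 1000 = 73.73 mg/L.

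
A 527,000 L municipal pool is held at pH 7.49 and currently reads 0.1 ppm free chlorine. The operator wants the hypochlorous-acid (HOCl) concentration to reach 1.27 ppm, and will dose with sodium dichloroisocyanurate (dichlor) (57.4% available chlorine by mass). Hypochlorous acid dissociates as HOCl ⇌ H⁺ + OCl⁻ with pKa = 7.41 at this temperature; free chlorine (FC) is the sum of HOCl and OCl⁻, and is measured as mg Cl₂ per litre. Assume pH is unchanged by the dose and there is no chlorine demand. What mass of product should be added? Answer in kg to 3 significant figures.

[OCl⁻]/[HOCl] = 10^(pH − pKa) = 10^(7.49 − 7.41) = 1.202; fraction as HOCl = 1/(1 + 1.202) = 0.4541.
Free chlorine required for 1.27 ppm HOCl: 1.27 / 0.4541 = 2.797 ppm.
FC to add: 2.797 − 0.1 = 2.697 mg/L as Cl₂.
Cl₂ equivalent: 2.697 mg/L × 527,000 L = 1421 g.
Product at 57.4% available Cl: 1421 / 0.574 = 2476 g.

2.48 kg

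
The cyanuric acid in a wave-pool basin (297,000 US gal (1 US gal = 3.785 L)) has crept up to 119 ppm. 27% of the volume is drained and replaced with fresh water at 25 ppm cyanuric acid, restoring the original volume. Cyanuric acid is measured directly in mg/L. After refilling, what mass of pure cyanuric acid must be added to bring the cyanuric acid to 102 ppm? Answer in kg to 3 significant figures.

Volume: 297,000 US gal × 3.785 L/gal = 1,124,145 L.
After draining 27% and refilling: 119 × 0.73 + 25 × 0.27 = 93.62 ppm.
Deficit to target: 102 − 93.62 = 8.38 mg/L.
Mass: 8.38 mg/L × 1,124,145 L = 9420 g cyanuric acid.

9.42 kg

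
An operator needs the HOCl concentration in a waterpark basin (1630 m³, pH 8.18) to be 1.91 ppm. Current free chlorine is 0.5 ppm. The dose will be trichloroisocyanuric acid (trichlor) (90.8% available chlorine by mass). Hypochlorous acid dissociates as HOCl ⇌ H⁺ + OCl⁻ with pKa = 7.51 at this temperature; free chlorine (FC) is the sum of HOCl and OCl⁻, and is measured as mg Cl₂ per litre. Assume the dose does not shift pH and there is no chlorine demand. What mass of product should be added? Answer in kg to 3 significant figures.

Volume: 1630 m³ = 1,630,000 L.
[OCl⁻]/[HOCl] = 10^(pH − pKa) = 10^(8.18 − 7.51) = 4.677; fraction as HOCl = 1/(1 + 4.677) = 0.1761.
Free chlorine required for 1.91 ppm HOCl: 1.91 / 0.1761 = 10.84 ppm.
FC to add: 10.84 − 0.5 = 10.34 mg/L as Cl₂.
Cl₂ equivalent: 10.34 mg/L × 1,630,000 L = 16,860 g.
Product at 90.8% available Cl: 16,860 / 0.908 = 18,570 g.

18.6 kg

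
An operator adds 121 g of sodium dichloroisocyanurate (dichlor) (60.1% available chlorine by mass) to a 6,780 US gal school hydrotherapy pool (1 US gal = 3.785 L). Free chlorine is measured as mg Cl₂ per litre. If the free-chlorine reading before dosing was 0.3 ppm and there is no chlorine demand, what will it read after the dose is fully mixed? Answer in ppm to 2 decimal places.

Volume: 6,780 US gal × 3.785 L/gal = 25,662 L.
Available chlorine delivered: 121 g × 0.601 = 72.72 g as Cl₂.
Concentration rise: 72.72 g / 25,662 L = 2.834 mg/L = 2.83 ppm.
Final FC: 0.3 + 2.83 = 3.13 ppm.

3.13 ppm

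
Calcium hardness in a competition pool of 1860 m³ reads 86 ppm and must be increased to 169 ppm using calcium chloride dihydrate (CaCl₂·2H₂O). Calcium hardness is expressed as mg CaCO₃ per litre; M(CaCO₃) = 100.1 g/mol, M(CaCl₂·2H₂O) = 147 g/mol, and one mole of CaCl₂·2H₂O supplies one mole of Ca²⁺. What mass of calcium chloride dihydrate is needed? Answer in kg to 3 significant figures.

227 kg

Volume: 1860 m³ = 1,860,000 L.
Hardness to add: (169 − 86) = 83 mg/L as CaCO₃ × 1,860,000 L = 154,400 g as CaCO₃.
Moles of Ca²⁺ (1 mol Ca²⁺ ≡ 1 mol CaCO₃): 154,400 / 100.1 g/mol = 1542 mol.
Mass of CaCl₂·2H₂O: 1542 × 147 = 226,700 g.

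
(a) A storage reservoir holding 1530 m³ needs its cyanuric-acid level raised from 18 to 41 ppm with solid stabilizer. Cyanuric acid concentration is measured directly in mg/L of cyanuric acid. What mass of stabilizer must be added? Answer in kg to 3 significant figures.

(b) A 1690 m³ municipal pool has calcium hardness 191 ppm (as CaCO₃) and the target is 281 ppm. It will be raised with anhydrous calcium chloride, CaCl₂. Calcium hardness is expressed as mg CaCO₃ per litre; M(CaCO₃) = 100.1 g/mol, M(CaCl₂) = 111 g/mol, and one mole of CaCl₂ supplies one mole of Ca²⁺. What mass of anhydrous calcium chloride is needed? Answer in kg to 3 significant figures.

(a) 35.2 kg; (b) 169 kg

(a) Volume: 1530 m³ = 1,530,000 L.
(a) CYA to add: (41 − 18) = 23 mg/L × 1,530,000 L = 35,190 g cyanuric acid.

(b) Volume: 1690 m³ = 1,690,000 L.
(b) Hardness to add: (281 − 191) = 90 mg/L as CaCO₃ × 1,690,000 L = 152,100 g as CaCO₃.
(b) Moles of Ca²⁺ (1 mol Ca²⁺ ≡ 1 mol CaCO₃): 152,100 / 100.1 g/mol = 1519 mol.
(b) Mass of CaCl₂: 1519 × 111 = 168,700 g.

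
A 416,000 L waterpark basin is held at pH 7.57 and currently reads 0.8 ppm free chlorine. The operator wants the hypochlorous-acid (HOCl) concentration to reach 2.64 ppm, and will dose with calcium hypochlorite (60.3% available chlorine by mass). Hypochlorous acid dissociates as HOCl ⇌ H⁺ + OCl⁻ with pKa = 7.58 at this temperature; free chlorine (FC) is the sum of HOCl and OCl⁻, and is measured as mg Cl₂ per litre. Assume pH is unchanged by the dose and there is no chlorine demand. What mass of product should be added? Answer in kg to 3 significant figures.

[OCl⁻]/[HOCl] = 10^(pH − pKa) = 10^(7.57 − 7.58) = 0.9772; fraction as HOCl = 1/(1 + 0.9772) = 0.5058.
Free chlorine required for 2.64 ppm HOCl: 2.64 / 0.5058 = 5.22 ppm.
FC to add: 5.22 − 0.8 = 4.42 mg/L as Cl₂.
Cl₂ equivalent: 4.42 mg/L × 416,000 L = 1839 g.
Product at 60.3% available Cl: 1839 / 0.603 = 3049 g.

3.05 kg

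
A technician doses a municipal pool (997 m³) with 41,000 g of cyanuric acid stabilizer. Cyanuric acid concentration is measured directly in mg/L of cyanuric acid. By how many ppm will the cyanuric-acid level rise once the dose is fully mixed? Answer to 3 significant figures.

41.1 ppm

Volume: 997 m³ = 997,000 L.
Rise: 41,000 g / 997,000 L × 1000 = 41.12 mg/L.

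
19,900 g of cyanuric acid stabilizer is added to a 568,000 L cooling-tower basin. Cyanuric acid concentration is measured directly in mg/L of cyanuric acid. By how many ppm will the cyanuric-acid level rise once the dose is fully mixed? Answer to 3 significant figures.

35.0 ppm

Rise: 19,900 g / 568,000 L × 1000 = 35.04 mg/L.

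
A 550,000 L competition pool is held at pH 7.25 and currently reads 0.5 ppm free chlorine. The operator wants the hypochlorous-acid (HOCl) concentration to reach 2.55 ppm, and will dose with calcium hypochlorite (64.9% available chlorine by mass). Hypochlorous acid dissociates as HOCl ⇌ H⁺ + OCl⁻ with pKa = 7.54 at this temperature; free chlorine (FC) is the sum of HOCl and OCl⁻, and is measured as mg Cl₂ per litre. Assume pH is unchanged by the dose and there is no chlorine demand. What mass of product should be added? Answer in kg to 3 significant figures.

[OCl⁻]/[HOCl] = 10^(pH − pKa) = 10^(7.25 − 7.54) = 0.5129; fraction as HOCl = 1/(1 + 0.5129) = 0.661.
Free chlorine required for 2.55 ppm HOCl: 2.55 / 0.661 = 3.858 ppm.
FC to add: 3.858 − 0.5 = 3.358 mg/L as Cl₂.
Cl₂ equivalent: 3.358 mg/L × 550,000 L = 1847 g.
Product at 64.9% available Cl: 1847 / 0.649 = 2846 g.

2.85 kg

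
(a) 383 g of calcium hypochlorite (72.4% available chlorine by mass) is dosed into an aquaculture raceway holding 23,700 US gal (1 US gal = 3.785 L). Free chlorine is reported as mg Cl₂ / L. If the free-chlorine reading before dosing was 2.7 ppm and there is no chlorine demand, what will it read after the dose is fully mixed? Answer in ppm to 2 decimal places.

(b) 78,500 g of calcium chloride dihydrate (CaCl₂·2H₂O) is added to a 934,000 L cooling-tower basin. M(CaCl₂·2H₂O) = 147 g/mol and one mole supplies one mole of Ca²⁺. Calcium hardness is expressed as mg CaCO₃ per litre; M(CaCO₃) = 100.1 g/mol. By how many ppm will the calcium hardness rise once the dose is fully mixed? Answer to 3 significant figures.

(a) 5.79 ppm; (b) 57.2 ppm

(a) Volume: 23,700 US gal × 3.785 L/gal = 89,704 L.
(a) Available chlorine delivered: 383 g × 0.724 = 277.3 g as Cl₂.
(a) Concentration rise: 277.3 g / 89,704 L = 3.091 mg/L = 3.09 ppm.
(a) Final FC: 2.7 + 3.09 = 5.79 ppm.

(b) Moles of Ca²⁺: 78,500 g ÷ 147 g/mol = 534 mol.
(b) As CaCO₃: 534 mol × 100.1 g/mol = 53,450 g.
(b) Rise: 53,450 g / 934,000 L × 1000 = 57.23 mg/L.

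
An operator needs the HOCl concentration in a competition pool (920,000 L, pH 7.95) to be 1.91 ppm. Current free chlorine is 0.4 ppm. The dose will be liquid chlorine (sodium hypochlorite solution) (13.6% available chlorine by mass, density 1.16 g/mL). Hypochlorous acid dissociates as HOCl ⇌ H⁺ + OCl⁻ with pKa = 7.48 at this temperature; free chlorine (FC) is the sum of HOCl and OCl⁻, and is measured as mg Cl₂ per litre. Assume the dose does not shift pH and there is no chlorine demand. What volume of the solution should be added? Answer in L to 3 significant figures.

41.7 L

[OCl⁻]/[HOCl] = 10^(pH − pKa) = 10^(7.95 − 7.48) = 2.951; fraction as HOCl = 1/(1 + 2.951) = 0.2531.
Free chlorine required for 1.91 ppm HOCl: 1.91 / 0.2531 = 7.547 ppm.
FC to add: 7.547 − 0.4 = 7.147 mg/L as Cl₂.
Cl₂ equivalent: 7.147 mg/L × 920,000 L = 6575 g.
Product at 13.6% available Cl: 6575 / 0.136 = 48,350 g.
Volume: 48,350 g ÷ 1.16 g/mL = 41,680 mL.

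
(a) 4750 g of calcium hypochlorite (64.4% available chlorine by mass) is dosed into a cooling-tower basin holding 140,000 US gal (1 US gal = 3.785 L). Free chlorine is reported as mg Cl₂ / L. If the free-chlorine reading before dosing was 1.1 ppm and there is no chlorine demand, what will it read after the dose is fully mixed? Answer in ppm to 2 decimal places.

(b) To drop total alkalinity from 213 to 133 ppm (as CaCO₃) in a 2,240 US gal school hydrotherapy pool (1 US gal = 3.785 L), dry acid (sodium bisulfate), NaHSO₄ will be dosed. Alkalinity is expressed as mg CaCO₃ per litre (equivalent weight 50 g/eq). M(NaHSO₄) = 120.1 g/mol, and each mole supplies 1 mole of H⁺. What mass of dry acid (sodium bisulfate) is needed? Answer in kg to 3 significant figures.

(a) Volume: 140,000 US gal × 3.785 L/gal = 529,900 L.
(a) Available chlorine delivered: 4750 g × 0.644 = 3059 g as Cl₂.
(a) Concentration rise: 3059 g / 529,900 L = 5.773 mg/L = 5.77 ppm.
(a) Final FC: 1.1 + 5.77 = 6.87 ppm.

(b) Volume: 2,240 US gal × 3.785 L/gal = 8,478 L.
(b) Alkalinity to neutralize: (213 − 133) = 80 mg/L as CaCO₃ × 8,478 L = 678.3 g as CaCO₃.
(b) Equivalents of H⁺ required: 678.3 ÷ 50 g/eq = 13.57 eq = 13.57 mol NaHSO₄.
(b) Mass of NaHSO₄: 13.57 × 120.1 = 1629 g.

(a) 6.87 ppm; (b) 1.63 kg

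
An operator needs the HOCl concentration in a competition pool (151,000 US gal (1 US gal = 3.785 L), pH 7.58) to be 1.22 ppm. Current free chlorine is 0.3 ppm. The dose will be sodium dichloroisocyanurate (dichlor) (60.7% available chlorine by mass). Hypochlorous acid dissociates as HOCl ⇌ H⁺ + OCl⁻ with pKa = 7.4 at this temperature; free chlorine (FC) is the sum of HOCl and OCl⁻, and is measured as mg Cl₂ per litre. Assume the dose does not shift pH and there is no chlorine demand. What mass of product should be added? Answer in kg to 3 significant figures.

2.60 kg

Volume: 151,000 US gal × 3.785 L/gal = 571,535 L.
[OCl⁻]/[HOCl] = 10^(pH − pKa) = 10^(7.58 − 7.4) = 1.514; fraction as HOCl = 1/(1 + 1.514) = 0.3978.
Free chlorine required for 1.22 ppm HOCl: 1.22 / 0.3978 = 3.067 ppm.
FC to add: 3.067 − 0.3 = 2.767 mg/L as Cl₂.
Cl₂ equivalent: 2.767 mg/L × 571,535 L = 1581 g.
Product at 60.7% available Cl: 1581 / 0.607 = 2605 g.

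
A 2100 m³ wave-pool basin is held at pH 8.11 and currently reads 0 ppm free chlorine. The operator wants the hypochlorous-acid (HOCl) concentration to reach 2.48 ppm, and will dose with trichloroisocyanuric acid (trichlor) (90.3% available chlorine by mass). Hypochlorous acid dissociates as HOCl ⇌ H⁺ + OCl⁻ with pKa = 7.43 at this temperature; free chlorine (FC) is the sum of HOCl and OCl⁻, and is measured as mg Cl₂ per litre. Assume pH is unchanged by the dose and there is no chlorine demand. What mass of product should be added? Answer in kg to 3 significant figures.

Volume: 2100 m³ = 2,100,000 L.
[OCl⁻]/[HOCl] = 10^(pH − pKa) = 10^(8.11 − 7.43) = 4.786; fraction as HOCl = 1/(1 + 4.786) = 0.1728.
Free chlorine required for 2.48 ppm HOCl: 2.48 / 0.1728 = 14.35 ppm.
FC to add: 14.35 − 0 = 14.35 mg/L as Cl₂.
Cl₂ equivalent: 14.35 mg/L × 2,100,000 L = 30,140 g.
Product at 90.3% available Cl: 30,140 / 0.903 = 33,370 g.

33.4 kg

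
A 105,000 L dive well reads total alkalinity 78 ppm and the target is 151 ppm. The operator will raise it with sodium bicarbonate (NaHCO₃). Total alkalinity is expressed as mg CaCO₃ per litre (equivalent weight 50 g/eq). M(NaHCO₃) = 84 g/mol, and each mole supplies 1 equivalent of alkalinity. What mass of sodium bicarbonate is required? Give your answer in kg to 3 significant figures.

Alkalinity to add: (151 − 78) = 73 mg/L as CaCO₃ × 105,000 L = 7665 g as CaCO₃.
Equivalents: 7665 g ÷ 50 g/eq = 153.3 eq.
NaHCO₃ supplies 1 eq per mole → 153.3 mol.
Mass: 153.3 mol × 84 g/mol = 12,880 g.

12.9 kg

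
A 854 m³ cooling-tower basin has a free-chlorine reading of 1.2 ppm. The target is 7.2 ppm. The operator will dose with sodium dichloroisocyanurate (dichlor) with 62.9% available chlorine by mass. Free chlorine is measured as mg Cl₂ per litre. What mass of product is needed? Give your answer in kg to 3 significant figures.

8.15 kg

Volume: 854 m³ = 854,000 L.
Chlorine deficit: 7.2 − 1.2 = 6 ppm = 6 mg/L as Cl₂.
Cl₂ equivalent needed: 6 mg/L × 854,000 L = 5,124,000 mg = 5124 g.
Product at 62.9% available chlorine: 5124 / 0.629 = 8146 g.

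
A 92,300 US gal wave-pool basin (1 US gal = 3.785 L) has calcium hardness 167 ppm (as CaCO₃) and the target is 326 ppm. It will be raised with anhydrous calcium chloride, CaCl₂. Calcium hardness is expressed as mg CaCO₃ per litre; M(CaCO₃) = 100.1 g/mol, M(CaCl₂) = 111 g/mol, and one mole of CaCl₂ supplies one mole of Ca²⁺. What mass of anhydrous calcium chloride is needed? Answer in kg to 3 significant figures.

61.6 kg

Volume: 92,300 US gal × 3.785 L/gal = 349,356 L.
Hardness to add: (326 − 167) = 159 mg/L as CaCO₃ × 349,356 L = 55,550 g as CaCO₃.
Moles of Ca²⁺ (1 mol Ca²⁺ ≡ 1 mol CaCO₃): 55,550 / 100.1 g/mol = 554.9 mol.
Mass of CaCl₂: 554.9 × 111 = 61,600 g.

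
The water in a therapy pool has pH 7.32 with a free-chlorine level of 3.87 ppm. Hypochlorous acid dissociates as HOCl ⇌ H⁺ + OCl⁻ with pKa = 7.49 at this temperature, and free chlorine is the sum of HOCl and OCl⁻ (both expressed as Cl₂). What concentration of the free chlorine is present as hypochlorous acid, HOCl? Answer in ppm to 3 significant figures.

2.31 ppm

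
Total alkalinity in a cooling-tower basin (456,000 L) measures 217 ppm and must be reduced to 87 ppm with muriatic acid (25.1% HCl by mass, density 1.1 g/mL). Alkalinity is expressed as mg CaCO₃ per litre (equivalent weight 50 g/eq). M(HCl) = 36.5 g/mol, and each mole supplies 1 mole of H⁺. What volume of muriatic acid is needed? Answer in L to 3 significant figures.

Alkalinity to neutralize: (217 − 87) = 130 mg/L as CaCO₃ × 456,000 L = 59,280 g as CaCO₃.
Equivalents of H⁺ required: 59,280 ÷ 50 g/eq = 1186 eq = 1186 mol HCl.
Mass of HCl: 1186 × 36.5 = 43,270 g.
Mass of 25.1% solution: 43,270 / 0.251 = 172,400 g.
Volume: 172,400 g ÷ 1.1 g/mL = 156,700 mL.

157 L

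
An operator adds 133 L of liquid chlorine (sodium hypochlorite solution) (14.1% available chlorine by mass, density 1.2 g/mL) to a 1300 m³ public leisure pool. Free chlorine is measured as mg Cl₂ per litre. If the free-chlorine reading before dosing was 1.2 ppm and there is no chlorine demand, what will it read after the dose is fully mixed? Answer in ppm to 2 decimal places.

18.51 ppm

Volume: 1300 m³ = 1,300,000 L.
Mass of solution: 133 L × 1000 mL/L × 1.2 g/mL = 159,600 g.
Available chlorine delivered: 159,600 g × 0.141 = 22,500 g as Cl₂.
Concentration rise: 22,500 g / 1,300,000 L = 17.31 mg/L = 17.31 ppm.
Final FC: 1.2 + 17.31 = 18.51 ppm.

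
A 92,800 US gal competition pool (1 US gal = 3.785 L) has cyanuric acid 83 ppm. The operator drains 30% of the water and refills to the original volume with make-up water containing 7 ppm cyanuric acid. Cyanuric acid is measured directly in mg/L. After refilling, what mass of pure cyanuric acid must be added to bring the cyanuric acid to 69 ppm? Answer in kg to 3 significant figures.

3.09 kg

Volume: 92,800 US gal × 3.785 L/gal = 351,248 L.
After draining 30% and refilling: 83 × 0.70 + 7 × 0.30 = 60.2 ppm.
Deficit to target: 69 − 60.2 = 8.8 mg/L.
Mass: 8.8 mg/L × 351,248 L = 3091 g cyanuric acid.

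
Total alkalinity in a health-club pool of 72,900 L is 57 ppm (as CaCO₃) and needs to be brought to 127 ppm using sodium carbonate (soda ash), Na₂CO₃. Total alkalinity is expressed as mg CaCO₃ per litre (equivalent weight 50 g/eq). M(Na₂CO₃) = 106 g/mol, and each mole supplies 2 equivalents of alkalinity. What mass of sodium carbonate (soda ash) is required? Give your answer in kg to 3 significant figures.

5.41 kg

Alkalinity to add: (127 − 57) = 70 mg/L as CaCO₃ × 72,900 L = 5103 g as CaCO₃.
Equivalents: 5103 g ÷ 50 g/eq = 102.1 eq.
Each mole of Na₂CO₃ supplies 2 eq, so 102.1 / 2 = 51.03 mol.
Mass: 51.03 mol × 106 g/mol = 5409 g.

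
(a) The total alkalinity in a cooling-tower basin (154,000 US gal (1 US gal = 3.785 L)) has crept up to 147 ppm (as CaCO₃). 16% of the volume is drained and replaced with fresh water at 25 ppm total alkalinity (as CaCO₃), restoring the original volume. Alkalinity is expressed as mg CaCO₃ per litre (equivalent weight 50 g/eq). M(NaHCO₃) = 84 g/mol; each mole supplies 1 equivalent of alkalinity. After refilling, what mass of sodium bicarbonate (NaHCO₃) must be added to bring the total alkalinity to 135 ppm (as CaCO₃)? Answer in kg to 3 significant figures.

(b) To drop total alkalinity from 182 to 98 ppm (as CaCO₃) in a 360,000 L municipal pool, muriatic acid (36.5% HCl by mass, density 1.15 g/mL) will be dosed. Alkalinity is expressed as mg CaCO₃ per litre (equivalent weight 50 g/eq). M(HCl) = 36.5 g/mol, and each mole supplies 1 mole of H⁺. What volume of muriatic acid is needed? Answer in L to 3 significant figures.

(a) 7.36 kg; (b) 52.6 L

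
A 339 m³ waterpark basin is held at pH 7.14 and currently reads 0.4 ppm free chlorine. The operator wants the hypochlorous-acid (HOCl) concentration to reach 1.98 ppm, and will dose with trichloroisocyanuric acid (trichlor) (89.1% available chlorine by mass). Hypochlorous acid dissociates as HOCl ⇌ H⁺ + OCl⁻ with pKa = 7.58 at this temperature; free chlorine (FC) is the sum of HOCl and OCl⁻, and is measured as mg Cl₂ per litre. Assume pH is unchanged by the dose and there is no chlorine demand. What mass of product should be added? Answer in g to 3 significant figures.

875 g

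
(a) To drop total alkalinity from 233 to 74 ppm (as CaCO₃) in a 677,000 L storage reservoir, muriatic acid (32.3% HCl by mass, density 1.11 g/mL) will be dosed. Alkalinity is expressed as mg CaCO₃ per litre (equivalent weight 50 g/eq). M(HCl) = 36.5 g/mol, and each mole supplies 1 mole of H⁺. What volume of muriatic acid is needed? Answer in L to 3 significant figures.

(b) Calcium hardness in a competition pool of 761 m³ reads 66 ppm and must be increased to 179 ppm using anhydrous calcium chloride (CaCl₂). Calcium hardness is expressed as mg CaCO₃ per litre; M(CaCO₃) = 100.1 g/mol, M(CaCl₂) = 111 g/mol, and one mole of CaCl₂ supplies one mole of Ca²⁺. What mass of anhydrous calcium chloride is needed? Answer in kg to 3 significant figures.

(a) 219 L; (b) 95.4 kg

(a) Alkalinity to neutralize: (233 − 74) = 159 mg/L as CaCO₃ × 677,000 L = 107,600 g as CaCO₃.
(a) Equivalents of H⁺ required: 107,600 ÷ 50 g/eq = 2153 eq = 2153 mol HCl.
(a) Mass of HCl: 2153 × 36.5 = 78,580 g.
(a) Mass of 32.3% solution: 78,580 / 0.323 = 243,300 g.
(a) Volume: 243,300 g ÷ 1.11 g/mL = 219,200 mL.

(b) Volume: 761 m³ = 761,000 L.
(b) Hardness to add: (179 − 66) = 113 mg/L as CaCO₃ × 761,000 L = 85,990 g as CaCO₃.
(b) Moles of Ca²⁺ (1 mol Ca²⁺ ≡ 1 mol CaCO₃): 85,990 / 100.1 g/mol = 859.1 mol.
(b) Mass of CaCl₂: 859.1 × 111 = 95,360 g.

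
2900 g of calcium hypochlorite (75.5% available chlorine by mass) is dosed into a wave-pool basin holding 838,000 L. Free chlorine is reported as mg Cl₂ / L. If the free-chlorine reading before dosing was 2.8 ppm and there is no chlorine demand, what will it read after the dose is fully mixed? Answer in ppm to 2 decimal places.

5.41 ppm

Available chlorine delivered: 2900 g × 0.755 = 2190 g as Cl₂.
Concentration rise: 2190 g / 838,000 L = 2.613 mg/L = 2.61 ppm.
Final FC: 2.8 + 2.61 = 5.41 ppm.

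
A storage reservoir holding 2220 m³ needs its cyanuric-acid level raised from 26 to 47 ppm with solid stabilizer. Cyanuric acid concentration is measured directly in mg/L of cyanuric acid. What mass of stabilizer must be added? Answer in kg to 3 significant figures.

46.6 kg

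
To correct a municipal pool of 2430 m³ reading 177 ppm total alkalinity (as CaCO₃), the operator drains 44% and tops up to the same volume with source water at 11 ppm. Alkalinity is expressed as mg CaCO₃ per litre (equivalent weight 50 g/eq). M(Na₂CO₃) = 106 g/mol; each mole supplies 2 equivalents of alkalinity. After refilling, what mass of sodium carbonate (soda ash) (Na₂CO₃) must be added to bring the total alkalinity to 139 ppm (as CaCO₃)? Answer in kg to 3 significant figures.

90.3 kg

Volume: 2430 m³ = 2,430,000 L.
After draining 44% and refilling: 177 × 0.56 + 11 × 0.44 = 103.96 ppm.
Deficit to target: 139 − 103.96 = 35.04 mg/L.
As CaCO₃: 35.04 mg/L × 2,430,000 L = 85,150 g; ÷ 50 g/eq ÷ 2 = 851.5 mol Na₂CO₃.
Mass: 851.5 × 106 = 90,260 g.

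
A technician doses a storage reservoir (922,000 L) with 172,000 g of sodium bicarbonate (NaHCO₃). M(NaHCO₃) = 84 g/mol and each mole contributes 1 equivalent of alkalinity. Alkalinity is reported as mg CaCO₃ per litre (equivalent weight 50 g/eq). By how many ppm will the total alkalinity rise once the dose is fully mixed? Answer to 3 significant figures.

111 ppm

Moles of NaHCO₃: 172,000 g ÷ 84 g/mol = 2048 mol → 2048 eq of alkalinity.
As CaCO₃: 2048 eq × 50 g/eq = 102,400 g.
Rise: 102,400 g / 922,000 L × 1000 = 111 mg/L.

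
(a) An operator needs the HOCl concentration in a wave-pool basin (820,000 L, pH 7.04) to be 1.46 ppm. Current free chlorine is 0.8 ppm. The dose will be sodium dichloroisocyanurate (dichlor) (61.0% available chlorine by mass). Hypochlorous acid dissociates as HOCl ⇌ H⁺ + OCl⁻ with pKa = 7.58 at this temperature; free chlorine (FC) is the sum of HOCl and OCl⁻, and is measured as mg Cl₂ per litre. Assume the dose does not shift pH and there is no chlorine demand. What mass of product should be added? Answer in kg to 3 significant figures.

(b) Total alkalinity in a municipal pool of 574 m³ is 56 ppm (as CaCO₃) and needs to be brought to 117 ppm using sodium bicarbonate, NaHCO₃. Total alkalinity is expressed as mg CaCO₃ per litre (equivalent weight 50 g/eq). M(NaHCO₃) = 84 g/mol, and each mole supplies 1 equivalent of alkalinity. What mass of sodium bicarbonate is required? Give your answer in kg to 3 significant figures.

(a) [OCl⁻]/[HOCl] = 10^(pH − pKa) = 10^(7.04 − 7.58) = 0.2884; fraction as HOCl = 1/(1 + 0.2884) = 0.7762.
(a) Free chlorine required for 1.46 ppm HOCl: 1.46 / 0.7762 = 1.881 ppm.
(a) FC to add: 1.881 − 0.8 = 1.081 mg/L as Cl₂.
(a) Cl₂ equivalent: 1.081 mg/L × 820,000 L = 886.5 g.
(a) Product at 61.0% available Cl: 886.5 / 0.61 = 1453 g.

(b) Volume: 574 m³ = 574,000 L.
(b) Alkalinity to add: (117 − 56) = 61 mg/L as CaCO₃ × 574,000 L = 35,010 g as CaCO₃.
(b) Equivalents: 35,010 g ÷ 50 g/eq = 700.3 eq.
(b) NaHCO₃ supplies 1 eq per mole → 700.3 mol.
(b) Mass: 700.3 mol × 84 g/mol = 58,820 g.

(a) 1.45 kg; (b) 58.8 kg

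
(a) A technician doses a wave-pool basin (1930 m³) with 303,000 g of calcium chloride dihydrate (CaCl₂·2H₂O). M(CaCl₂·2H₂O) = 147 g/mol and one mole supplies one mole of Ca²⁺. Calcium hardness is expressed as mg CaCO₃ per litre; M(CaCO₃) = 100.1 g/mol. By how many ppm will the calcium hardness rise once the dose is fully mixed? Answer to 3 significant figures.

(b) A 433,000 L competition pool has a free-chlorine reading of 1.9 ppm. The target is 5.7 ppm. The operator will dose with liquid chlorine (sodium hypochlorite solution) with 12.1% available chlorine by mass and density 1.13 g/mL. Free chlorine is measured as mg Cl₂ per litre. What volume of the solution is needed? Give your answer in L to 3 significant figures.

(a) Volume: 1930 m³ = 1,930,000 L.
(a) Moles of Ca²⁺: 303,000 g ÷ 147 g/mol = 2061 mol.
(a) As CaCO₃: 2061 mol × 100.1 g/mol = 206,300 g.
(a) Rise: 206,300 g / 1,930,000 L × 1000 = 106.9 mg/L.

(b) Chlorine deficit: 5.7 − 1.9 = 3.8 ppm = 3.8 mg/L as Cl₂.
(b) Cl₂ equivalent needed: 3.8 mg/L × 433,000 L = 1,645,000 mg = 1645 g.
(b) Product at 12.1% available chlorine: 1645 / 0.121 = 13,600 g.
(b) Volume at density 1.13 g/mL: 13,600 g ÷ 1.13 g/mL = 12,030 mL.

(a) 107 ppm; (b) 12.0 L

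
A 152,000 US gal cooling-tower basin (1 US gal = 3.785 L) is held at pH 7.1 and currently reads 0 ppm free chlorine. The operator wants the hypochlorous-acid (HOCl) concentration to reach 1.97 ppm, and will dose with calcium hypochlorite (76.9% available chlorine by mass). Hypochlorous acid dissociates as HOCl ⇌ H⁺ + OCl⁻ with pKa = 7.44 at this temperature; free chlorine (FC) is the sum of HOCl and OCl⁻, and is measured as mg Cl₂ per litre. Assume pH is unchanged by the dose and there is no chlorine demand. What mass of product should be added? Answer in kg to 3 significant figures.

2.15 kg

Volume: 152,000 US gal × 3.785 L/gal = 575,320 L.
[OCl⁻]/[HOCl] = 10^(pH − pKa) = 10^(7.1 − 7.44) = 0.4571; fraction as HOCl = 1/(1 + 0.4571) = 0.6863.
Free chlorine required for 1.97 ppm HOCl: 1.97 / 0.6863 = 2.87 ppm.
FC to add: 2.87 − 0 = 2.87 mg/L as Cl₂.
Cl₂ equivalent: 2.87 mg/L × 575,320 L = 1651 g.
Product at 76.9% available Cl: 1651 / 0.769 = 2148 g.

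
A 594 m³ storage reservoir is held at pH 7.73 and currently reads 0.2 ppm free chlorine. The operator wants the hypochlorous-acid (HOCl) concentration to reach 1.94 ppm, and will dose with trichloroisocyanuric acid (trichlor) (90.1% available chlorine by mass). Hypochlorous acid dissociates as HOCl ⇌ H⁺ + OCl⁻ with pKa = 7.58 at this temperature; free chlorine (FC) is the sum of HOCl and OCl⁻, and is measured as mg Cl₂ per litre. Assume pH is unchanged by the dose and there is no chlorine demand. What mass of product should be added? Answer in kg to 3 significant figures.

2.95 kg

Volume: 594 m³ = 594,000 L.
[OCl⁻]/[HOCl] = 10^(pH − pKa) = 10^(7.73 − 7.58) = 1.413; fraction as HOCl = 1/(1 + 1.413) = 0.4145.
Free chlorine required for 1.94 ppm HOCl: 1.94 / 0.4145 = 4.68 ppm.
FC to add: 4.68 − 0.2 = 4.48 mg/L as Cl₂.
Cl₂ equivalent: 4.48 mg/L × 594,000 L = 2661 g.
Product at 90.1% available Cl: 2661 / 0.901 = 2954 g.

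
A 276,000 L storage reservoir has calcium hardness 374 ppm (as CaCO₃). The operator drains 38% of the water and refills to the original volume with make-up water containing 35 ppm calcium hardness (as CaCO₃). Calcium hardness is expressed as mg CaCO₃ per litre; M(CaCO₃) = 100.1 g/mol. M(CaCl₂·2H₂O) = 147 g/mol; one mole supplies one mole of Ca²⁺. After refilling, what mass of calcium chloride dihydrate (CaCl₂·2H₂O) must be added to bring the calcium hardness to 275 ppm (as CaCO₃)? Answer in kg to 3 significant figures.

After draining 38% and refilling: 374 × 0.62 + 35 × 0.38 = 245.18 ppm.
Deficit to target: 275 − 245.18 = 29.82 mg/L.
As CaCO₃: 29.82 mg/L × 276,000 L = 8230 g; ÷ 100.1 = 82.22 mol Ca²⁺.
Mass: 82.22 × 147 = 12,090 g.

12.1 kg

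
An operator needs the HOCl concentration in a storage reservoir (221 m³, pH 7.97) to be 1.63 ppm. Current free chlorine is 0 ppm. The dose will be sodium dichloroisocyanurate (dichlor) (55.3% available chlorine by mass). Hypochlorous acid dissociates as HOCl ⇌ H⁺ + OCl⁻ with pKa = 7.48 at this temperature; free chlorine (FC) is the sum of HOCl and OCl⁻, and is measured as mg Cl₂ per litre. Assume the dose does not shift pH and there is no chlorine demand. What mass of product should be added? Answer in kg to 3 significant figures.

Volume: 221 m³ = 221,000 L.
[OCl⁻]/[HOCl] = 10^(pH − pKa) = 10^(7.97 − 7.48) = 3.09; fraction as HOCl = 1/(1 + 3.09) = 0.2445.
Free chlorine required for 1.63 ppm HOCl: 1.63 / 0.2445 = 6.667 ppm.
FC to add: 6.667 − 0 = 6.667 mg/L as Cl₂.
Cl₂ equivalent: 6.667 mg/L × 221,000 L = 1473 g.
Product at 55.3% available Cl: 1473 / 0.553 = 2664 g.

2.66 kg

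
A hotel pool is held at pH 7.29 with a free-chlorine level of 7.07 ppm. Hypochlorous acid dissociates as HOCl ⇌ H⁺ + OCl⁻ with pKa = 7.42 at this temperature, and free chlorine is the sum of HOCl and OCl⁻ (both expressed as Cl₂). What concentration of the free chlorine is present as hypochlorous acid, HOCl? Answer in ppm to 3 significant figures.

[OCl⁻]/[HOCl] = 10^(pH − pKa) = 10^(7.29 − 7.42) = 10^-0.13 = 0.7413.
Fraction as HOCl = 1 / (1 + 0.7413) = 0.5743.
HOCl = 0.5743 × 7.07 ppm = 4.06 ppm.

4.06 ppm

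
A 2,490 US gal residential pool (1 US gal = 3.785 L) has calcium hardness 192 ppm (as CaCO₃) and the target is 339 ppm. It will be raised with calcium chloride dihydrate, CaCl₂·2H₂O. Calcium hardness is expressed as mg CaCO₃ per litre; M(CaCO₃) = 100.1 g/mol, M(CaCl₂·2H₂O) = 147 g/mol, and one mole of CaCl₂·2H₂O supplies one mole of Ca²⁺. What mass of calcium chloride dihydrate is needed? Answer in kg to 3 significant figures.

Volume: 2,490 US gal × 3.785 L/gal = 9,425 L.
Hardness to add: (339 − 192) = 147 mg/L as CaCO₃ × 9,425 L = 1385 g as CaCO₃.
Moles of Ca²⁺ (1 mol Ca²⁺ ≡ 1 mol CaCO₃): 1385 / 100.1 g/mol = 13.84 mol.
Mass of CaCl₂·2H₂O: 13.84 × 147 = 2035 g.

2.03 kg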